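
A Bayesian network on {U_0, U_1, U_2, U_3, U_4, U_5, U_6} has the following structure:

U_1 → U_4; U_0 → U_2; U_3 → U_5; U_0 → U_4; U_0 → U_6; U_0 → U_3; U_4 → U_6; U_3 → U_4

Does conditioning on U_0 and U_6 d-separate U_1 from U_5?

3 paths connect U_1 and U_5; each must be blocked for d-separation to hold:
Path 1: U_1 → U_4 ← U_3 → U_5
  U_4 is a collider and its descendant U_6 is conditioned on, which opens it; U_3 is a fork and U_3 is not conditioned on — no node blocks this path, so it is active.
Path 2: U_1 → U_4 ← U_0 → U_3 → U_5
  U_0 is a fork here and U_0 is conditioned on, so the path is blocked at U_0.
Path 3: U_1 → U_4 → U_6 ← U_0 → U_3 → U_5
  U_0 is a fork here and U_0 is conditioned on, so the path is blocked at U_0.
Because an active path exists, U_1 and U_5 are not d-separated.

No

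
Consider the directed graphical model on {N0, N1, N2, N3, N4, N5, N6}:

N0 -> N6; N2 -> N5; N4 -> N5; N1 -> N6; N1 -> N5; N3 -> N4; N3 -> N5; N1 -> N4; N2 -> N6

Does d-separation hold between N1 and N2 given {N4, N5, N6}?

No

There are 4 undirected paths between N1 and N2; checking each against the conditioning set {N4, N5, N6}:
Path 1: N1 → N4 ← N3 → N5 ← N2
  N4 is a collider and N4 is conditioned on, which opens it; N3 is a fork and N3 is not conditioned on; N5 is a collider and N5 is conditioned on, which opens it — no node blocks this path, so it is active.
Path 2: N1 → N4 → N5 ← N2
  N4 is a chain here and N4 is conditioned on, so the path is blocked at N4.
Path 3: N1 → N6 ← N2
  N6 is a collider and N6 is conditioned on, which opens it — no node blocks this path, so it is active.
Path 4: N1 → N5 ← N2
  N5 is a collider and N5 is conditioned on, which opens it — no node blocks this path, so it is active.
At least one path is unblocked, so d-separation fails.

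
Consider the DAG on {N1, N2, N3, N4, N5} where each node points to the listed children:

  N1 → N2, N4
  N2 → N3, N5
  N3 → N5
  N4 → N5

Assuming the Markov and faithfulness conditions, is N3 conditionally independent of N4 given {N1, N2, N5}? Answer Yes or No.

No

Enumerating the 4 paths from N3 to N4 and testing each for blocking by {N1, N2, N5}:
Path 1: N3 ← N2 ← N1 → N4
  N2 is a chain here and N2 is conditioned on, so the path is blocked at N2.
Path 2: N3 ← N2 → N5 ← N4
  N2 is a fork here and N2 is conditioned on, so the path is blocked at N2.
Path 3: N3 → N5 ← N4
  N5 is a collider and N5 is conditioned on, which opens it — no node blocks this path, so it is active.
Path 4: N3 → N5 ← N2 ← N1 → N4
  N2 is a chain here and N2 is conditioned on, so the path is blocked at N2.
Because an active path exists, N3 and N4 are not d-separated.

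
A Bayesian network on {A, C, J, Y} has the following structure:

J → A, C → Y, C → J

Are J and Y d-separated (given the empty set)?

Only one path connects J and Y:
Path 1: J ← C → Y
  C is a fork and C is not conditioned on — no node blocks this path, so it is active.
Since the path J ← C → Y is active, J and Y are not d-separated given ∅.

No — J and Y are not d-separated given ∅.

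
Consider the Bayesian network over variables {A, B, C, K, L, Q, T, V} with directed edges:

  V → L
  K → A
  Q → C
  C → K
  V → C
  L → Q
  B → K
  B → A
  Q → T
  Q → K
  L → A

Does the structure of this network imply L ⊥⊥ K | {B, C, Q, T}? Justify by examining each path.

Enumerating the 6 paths from L to K and testing each for blocking by {B, C, Q, T}:
  1. L → Q → C → K — Q:chain[blocks]; C:chain[blocks] ⇒ blocked
  2. L → Q → K — Q:chain[blocks] ⇒ blocked
  3. L ← V → C ← Q → K — V:fork[open]; C:collider[open]; Q:fork[blocks] ⇒ blocked
  4. L ← V → C → K — V:fork[open]; C:chain[blocks] ⇒ blocked
  5. L → A ← B → K — A:collider[blocks]; B:fork[blocks] ⇒ blocked
  6. L → A ← K — A:collider[blocks] ⇒ blocked
All paths are blocked; L ⊥ K | {B, C, Q, T} holds.

Yes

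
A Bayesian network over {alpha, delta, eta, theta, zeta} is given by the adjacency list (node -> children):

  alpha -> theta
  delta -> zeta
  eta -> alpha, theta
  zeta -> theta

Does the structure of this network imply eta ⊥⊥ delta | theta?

There are 2 undirected paths between eta and delta; checking each against the conditioning set {theta}:
Path 1: eta → theta ← zeta ← delta
  theta is a collider and theta is conditioned on, which opens it; zeta is a chain and zeta is not conditioned on — no node blocks this path, so it is active.
Path 2: eta → alpha → theta ← zeta ← delta
  alpha is a chain and alpha is not conditioned on; theta is a collider and theta is conditioned on, which opens it; zeta is a chain and zeta is not conditioned on — no node blocks this path, so it is active.
At least one path is unblocked, so d-separation fails.

No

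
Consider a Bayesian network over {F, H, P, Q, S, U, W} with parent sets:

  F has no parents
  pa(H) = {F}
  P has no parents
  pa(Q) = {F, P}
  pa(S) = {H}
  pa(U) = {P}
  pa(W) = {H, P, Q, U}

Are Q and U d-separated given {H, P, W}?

No

We examine all 6 paths between Q and U:
Path 1: Q ← P → W ← U
  P is a fork here and P is conditioned on, so the path is blocked at P.
Path 2: Q ← P → U
  P is a fork here and P is conditioned on, so the path is blocked at P.
Path 3: Q → W ← P → U
  P is a fork here and P is conditioned on, so the path is blocked at P.
Path 4: Q → W ← U
  W is a collider and W is conditioned on, which opens it — no node blocks this path, so it is active.
Path 5: Q ← F → H → W ← P → U
  H is a chain here and H is conditioned on, so the path is blocked at H.
Path 6: Q ← F → H → W ← U
  H is a chain here and H is conditioned on, so the path is blocked at H.
Since the path Q → W ← U is active, Q and U are not d-separated given {H, P, W}.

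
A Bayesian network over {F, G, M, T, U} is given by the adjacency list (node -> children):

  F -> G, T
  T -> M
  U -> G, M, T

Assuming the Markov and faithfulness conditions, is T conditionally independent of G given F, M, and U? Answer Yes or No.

3 paths connect T and G; each must be blocked for d-separation to hold:
Path 1: T → M ← U → G
  U is a fork here and U is conditioned on, so the path is blocked at U.
Path 2: T ← U → G
  U is a fork here and U is conditioned on, so the path is blocked at U.
Path 3: T ← F → G
  F is a fork here and F is conditioned on, so the path is blocked at F.
Every path is blocked, so T and G are d-separated given {F, M, U}.

Yes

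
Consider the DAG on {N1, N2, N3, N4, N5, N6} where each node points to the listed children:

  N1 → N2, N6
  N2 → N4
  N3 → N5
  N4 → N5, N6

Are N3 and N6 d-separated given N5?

No

2 paths connect N3 and N6; each must be blocked for d-separation to hold:
Path 1: N3 → N5 ← N4 → N6
  N5 is a collider and N5 is conditioned on, which opens it; N4 is a fork and N4 is not conditioned on — no node blocks this path, so it is active.
Path 2: N3 → N5 ← N4 ← N2 ← N1 → N6
  N5 is a collider and N5 is conditioned on, which opens it; N4 is a chain and N4 is not conditioned on; N2 is a chain and N2 is not conditioned on; N1 is a fork and N1 is not conditioned on — no node blocks this path, so it is active.
Since the path N3 → N5 ← N4 → N6 is active, N3 and N6 are not d-separated given {N5}.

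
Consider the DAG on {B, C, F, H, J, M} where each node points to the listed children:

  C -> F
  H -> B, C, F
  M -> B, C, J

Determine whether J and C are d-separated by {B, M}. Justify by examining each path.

Yes — J and C are d-separated given {B, M}.

There are 3 undirected paths between J and C; checking each against the conditioning set {B, M}:
Path 1: J ← M → B ← H → C
  M is a fork here and M is conditioned on, so the path is blocked at M.
Path 2: J ← M → B ← H → F ← C
  M is a fork here and M is conditioned on, so the path is blocked at M.
Path 3: J ← M → C
  M is a fork here and M is conditioned on, so the path is blocked at M.
Every path is blocked, so J and C are d-separated given {B, M}.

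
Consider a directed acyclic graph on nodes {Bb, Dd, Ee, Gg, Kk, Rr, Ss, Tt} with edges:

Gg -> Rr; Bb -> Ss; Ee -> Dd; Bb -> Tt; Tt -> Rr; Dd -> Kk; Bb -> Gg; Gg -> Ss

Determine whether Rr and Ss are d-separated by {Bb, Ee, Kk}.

4 paths connect Rr and Ss; each must be blocked for d-separation to hold:
Path 1: Rr ← Tt ← Bb → Ss
  Bb is a fork here and Bb is conditioned on, so the path is blocked at Bb.
Path 2: Rr ← Tt ← Bb → Gg → Ss
  Bb is a fork here and Bb is conditioned on, so the path is blocked at Bb.
Path 3: Rr ← Gg ← Bb → Ss
  Bb is a fork here and Bb is conditioned on, so the path is blocked at Bb.
Path 4: Rr ← Gg → Ss
  Gg is a fork and Gg is not conditioned on — no node blocks this path, so it is active.
Because an active path exists, Rr and Ss are not d-separated.

No — Rr and Ss are not d-separated given {Bb, Ee, Kk}.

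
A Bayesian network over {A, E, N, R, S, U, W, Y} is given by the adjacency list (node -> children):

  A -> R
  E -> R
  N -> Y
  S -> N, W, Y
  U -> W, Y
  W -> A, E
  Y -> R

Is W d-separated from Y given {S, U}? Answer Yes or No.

Yes — W and Y are d-separated given {S, U}.

There are 5 undirected paths between W and Y; checking each against the conditioning set {S, U}:
Path 1: W ← U → Y
  U is a fork here and U is conditioned on, so the path is blocked at U.
Path 2: W ← S → Y
  S is a fork here and S is conditioned on, so the path is blocked at S.
Path 3: W ← S → N → Y
  S is a fork here and S is conditioned on, so the path is blocked at S.
Path 4: W → A → R ← Y
  R is a collider here and neither R nor any of its descendants is conditioned on, so the collider stays closed — the path is blocked at R.
Path 5: W → E → R ← Y
  R is a collider here and neither R nor any of its descendants is conditioned on, so the collider stays closed — the path is blocked at R.
All paths are blocked; W ⊥ Y | {S, U} holds.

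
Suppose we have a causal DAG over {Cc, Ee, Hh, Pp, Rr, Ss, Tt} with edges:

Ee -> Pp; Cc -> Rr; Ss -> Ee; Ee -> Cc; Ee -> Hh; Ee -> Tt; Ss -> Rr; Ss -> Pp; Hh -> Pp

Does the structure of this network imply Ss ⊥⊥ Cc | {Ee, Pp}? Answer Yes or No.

Enumerating the 4 paths from Ss to Cc and testing each for blocking by {Ee, Pp}:
Path 1: Ss → Pp ← Ee → Cc
  Ee is a fork here and Ee is conditioned on, so the path is blocked at Ee.
Path 2: Ss → Pp ← Hh ← Ee → Cc
  Ee is a fork here and Ee is conditioned on, so the path is blocked at Ee.
Path 3: Ss → Rr ← Cc
  Rr is a collider here and neither Rr nor any of its descendants is conditioned on, so the collider stays closed — the path is blocked at Rr.
Path 4: Ss → Ee → Cc
  Ee is a chain here and Ee is conditioned on, so the path is blocked at Ee.
Every path is blocked, so Ss and Cc are d-separated given {Ee, Pp}.

Yes — Ss and Cc are d-separated given {Ee, Pp}.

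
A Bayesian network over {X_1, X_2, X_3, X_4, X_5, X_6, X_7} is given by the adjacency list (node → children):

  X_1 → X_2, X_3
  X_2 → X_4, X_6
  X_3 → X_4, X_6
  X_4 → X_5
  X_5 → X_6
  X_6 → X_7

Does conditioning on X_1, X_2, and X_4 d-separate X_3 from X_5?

Yes

There are 6 undirected paths between X_3 and X_5; checking each against the conditioning set {X_1, X_2, X_4}:
Path 1: X_3 → X_4 → X_5
  X_4 is a chain here and X_4 is conditioned on, so the path is blocked at X_4.
Path 2: X_3 → X_4 ← X_2 → X_6 ← X_5
  X_2 is a fork here and X_2 is conditioned on, so the path is blocked at X_2.
Path 3: X_3 ← X_1 → X_2 → X_4 → X_5
  X_1 is a fork here and X_1 is conditioned on, so the path is blocked at X_1.
Path 4: X_3 ← X_1 → X_2 → X_6 ← X_5
  X_1 is a fork here and X_1 is conditioned on, so the path is blocked at X_1.
Path 5: X_3 → X_6 ← X_5
  X_6 is a collider here and neither X_6 nor any of its descendants is conditioned on, so the collider stays closed — the path is blocked at X_6.
Path 6: X_3 → X_6 ← X_2 → X_4 → X_5
  X_6 is a collider here and neither X_6 nor any of its descendants is conditioned on, so the collider stays closed — the path is blocked at X_6.
All paths are blocked; X_3 ⊥ X_5 | {X_1, X_2, X_4} holds.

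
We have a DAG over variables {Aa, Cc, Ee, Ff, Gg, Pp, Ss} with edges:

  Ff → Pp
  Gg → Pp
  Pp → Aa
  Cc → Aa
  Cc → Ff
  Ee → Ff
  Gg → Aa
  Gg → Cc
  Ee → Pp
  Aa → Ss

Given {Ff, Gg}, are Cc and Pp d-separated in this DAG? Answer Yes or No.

6 paths connect Cc and Pp; each must be blocked for d-separation to hold:
Path 1: Cc → Aa ← Pp
  Aa is a collider here and neither Aa nor any of its descendants is conditioned on, so the collider stays closed — the path is blocked at Aa.
Path 2: Cc → Aa ← Gg → Pp
  Aa is a collider here and neither Aa nor any of its descendants is conditioned on, so the collider stays closed — the path is blocked at Aa.
Path 3: Cc → Ff ← Ee → Pp
  Ff is a collider and Ff is conditioned on, which opens it; Ee is a fork and Ee is not conditioned on — no node blocks this path, so it is active.
Path 4: Cc → Ff → Pp
  Ff is a chain here and Ff is conditioned on, so the path is blocked at Ff.
Path 5: Cc ← Gg → Aa ← Pp
  Gg is a fork here and Gg is conditioned on, so the path is blocked at Gg.
Path 6: Cc ← Gg → Pp
  Gg is a fork here and Gg is conditioned on, so the path is blocked at Gg.
Because an active path exists, Cc and Pp are not d-separated.

No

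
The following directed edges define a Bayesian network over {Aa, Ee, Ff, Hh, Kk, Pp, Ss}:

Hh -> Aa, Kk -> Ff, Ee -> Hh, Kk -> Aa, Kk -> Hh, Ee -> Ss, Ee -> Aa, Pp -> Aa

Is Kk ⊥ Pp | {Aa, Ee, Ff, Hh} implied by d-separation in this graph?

No

We examine all 3 paths between Kk and Pp:
  1. Kk → Hh → Aa ← Pp — Hh:chain[blocks]; Aa:collider[open] ⇒ blocked
  2. Kk → Hh ← Ee → Aa ← Pp — Hh:collider[open]; Ee:fork[blocks]; Aa:collider[open] ⇒ blocked
  3. Kk → Aa ← Pp — Aa:collider[open] ⇒ active
Since the path Kk → Aa ← Pp is active, Kk and Pp are not d-separated given {Aa, Ee, Ff, Hh}.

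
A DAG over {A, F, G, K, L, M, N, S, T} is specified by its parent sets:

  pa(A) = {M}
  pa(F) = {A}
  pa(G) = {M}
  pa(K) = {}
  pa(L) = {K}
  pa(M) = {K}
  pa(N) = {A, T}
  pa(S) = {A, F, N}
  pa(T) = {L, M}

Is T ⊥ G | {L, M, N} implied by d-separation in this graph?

There are 5 undirected paths between T and G; checking each against the conditioning set {L, M, N}:
Path 1: T → N → S ← F ← A ← M → G
  N is a chain here and N is conditioned on, so the path is blocked at N.
Path 2: T → N → S ← A ← M → G
  N is a chain here and N is conditioned on, so the path is blocked at N.
Path 3: T → N ← A ← M → G
  M is a fork here and M is conditioned on, so the path is blocked at M.
Path 4: T ← M → G
  M is a fork here and M is conditioned on, so the path is blocked at M.
Path 5: T ← L ← K → M → G
  L is a chain here and L is conditioned on, so the path is blocked at L.
Every path is blocked, so T and G are d-separated given {L, M, N}.

Yes — T and G are d-separated given {L, M, N}.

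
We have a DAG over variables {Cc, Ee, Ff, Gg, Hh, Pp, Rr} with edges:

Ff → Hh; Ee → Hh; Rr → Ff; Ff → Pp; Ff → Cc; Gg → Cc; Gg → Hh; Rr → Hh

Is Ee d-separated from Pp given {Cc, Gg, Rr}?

Yes

We examine all 3 paths between Ee and Pp:
Path 1: Ee → Hh ← Ff → Pp
  Hh is a collider here and neither Hh nor any of its descendants is conditioned on, so the collider stays closed — the path is blocked at Hh.
Path 2: Ee → Hh ← Rr → Ff → Pp
  Hh is a collider here and neither Hh nor any of its descendants is conditioned on, so the collider stays closed — the path is blocked at Hh.
Path 3: Ee → Hh ← Gg → Cc ← Ff → Pp
  Hh is a collider here and neither Hh nor any of its descendants is conditioned on, so the collider stays closed — the path is blocked at Hh.
All paths are blocked; Ee ⊥ Pp | {Cc, Gg, Rr} holds.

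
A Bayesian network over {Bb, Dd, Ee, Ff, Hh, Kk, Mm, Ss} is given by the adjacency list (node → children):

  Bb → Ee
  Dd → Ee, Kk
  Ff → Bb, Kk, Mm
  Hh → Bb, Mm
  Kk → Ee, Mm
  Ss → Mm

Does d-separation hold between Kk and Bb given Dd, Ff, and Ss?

6 paths connect Kk and Bb; each must be blocked for d-separation to hold:
Path 1: Kk ← Ff → Mm ← Hh → Bb
  Ff is a fork here and Ff is conditioned on, so the path is blocked at Ff.
Path 2: Kk ← Ff → Bb
  Ff is a fork here and Ff is conditioned on, so the path is blocked at Ff.
Path 3: Kk → Ee ← Bb
  Ee is a collider here and neither Ee nor any of its descendants is conditioned on, so the collider stays closed — the path is blocked at Ee.
Path 4: Kk → Mm ← Ff → Bb
  Mm is a collider here and neither Mm nor any of its descendants is conditioned on, so the collider stays closed — the path is blocked at Mm.
Path 5: Kk → Mm ← Hh → Bb
  Mm is a collider here and neither Mm nor any of its descendants is conditioned on, so the collider stays closed — the path is blocked at Mm.
Path 6: Kk ← Dd → Ee ← Bb
  Dd is a fork here and Dd is conditioned on, so the path is blocked at Dd.
Since every path is blocked, d-separation holds.

Yes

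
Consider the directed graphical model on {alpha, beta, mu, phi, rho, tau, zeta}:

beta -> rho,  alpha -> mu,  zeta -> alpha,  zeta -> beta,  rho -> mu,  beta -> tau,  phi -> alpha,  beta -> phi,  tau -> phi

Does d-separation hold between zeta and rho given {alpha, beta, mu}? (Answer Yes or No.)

Yes

Enumerating the 6 paths from zeta to rho and testing each for blocking by {alpha, beta, mu}:
Path 1: zeta → beta → rho
  beta is a chain here and beta is conditioned on, so the path is blocked at beta.
Path 2: zeta → beta → phi → alpha → mu ← rho
  beta is a chain here and beta is conditioned on, so the path is blocked at beta.
Path 3: zeta → beta → tau → phi → alpha → mu ← rho
  beta is a chain here and beta is conditioned on, so the path is blocked at beta.
Path 4: zeta → alpha ← phi ← beta → rho
  beta is a fork here and beta is conditioned on, so the path is blocked at beta.
Path 5: zeta → alpha ← phi ← tau ← beta → rho
  beta is a fork here and beta is conditioned on, so the path is blocked at beta.
Path 6: zeta → alpha → mu ← rho
  alpha is a chain here and alpha is conditioned on, so the path is blocked at alpha.
All paths are blocked; zeta ⊥ rho | {alpha, beta, mu} holds.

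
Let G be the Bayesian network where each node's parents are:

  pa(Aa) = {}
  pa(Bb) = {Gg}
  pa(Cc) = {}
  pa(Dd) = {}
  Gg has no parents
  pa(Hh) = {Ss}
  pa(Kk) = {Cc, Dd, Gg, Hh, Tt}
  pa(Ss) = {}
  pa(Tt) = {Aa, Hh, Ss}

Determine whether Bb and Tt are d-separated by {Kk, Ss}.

We examine all 3 paths between Bb and Tt:
Path 1: Bb ← Gg → Kk ← Hh ← Ss → Tt
  Ss is a fork here and Ss is conditioned on, so the path is blocked at Ss.
Path 2: Bb ← Gg → Kk ← Hh → Tt
  Gg is a fork and Gg is not conditioned on; Kk is a collider and Kk is conditioned on, which opens it; Hh is a fork and Hh is not conditioned on — no node blocks this path, so it is active.
Path 3: Bb ← Gg → Kk ← Tt
  Gg is a fork and Gg is not conditioned on; Kk is a collider and Kk is conditioned on, which opens it — no node blocks this path, so it is active.
Because an active path exists, Bb and Tt are not d-separated.

No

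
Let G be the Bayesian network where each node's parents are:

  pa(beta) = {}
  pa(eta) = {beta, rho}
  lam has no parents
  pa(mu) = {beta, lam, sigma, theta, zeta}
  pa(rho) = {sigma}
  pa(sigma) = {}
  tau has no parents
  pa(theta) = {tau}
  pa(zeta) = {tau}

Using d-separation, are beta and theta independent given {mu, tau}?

We examine all 4 paths between beta and theta:
Path 1: beta → eta ← rho ← sigma → mu ← theta
  eta is a collider here and neither eta nor any of its descendants is conditioned on, so the collider stays closed — the path is blocked at eta.
Path 2: beta → eta ← rho ← sigma → mu ← zeta ← tau → theta
  eta is a collider here and neither eta nor any of its descendants is conditioned on, so the collider stays closed — the path is blocked at eta.
Path 3: beta → mu ← theta
  mu is a collider and mu is conditioned on, which opens it — no node blocks this path, so it is active.
Path 4: beta → mu ← zeta ← tau → theta
  tau is a fork here and tau is conditioned on, so the path is blocked at tau.
Since the path beta → mu ← theta is active, beta and theta are not d-separated given {mu, tau}.

No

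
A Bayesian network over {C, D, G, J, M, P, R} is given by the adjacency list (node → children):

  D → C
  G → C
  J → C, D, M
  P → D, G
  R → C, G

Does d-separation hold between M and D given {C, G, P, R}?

No

4 paths connect M and D; each must be blocked for d-separation to hold:
Path 1: M ← J → D
  J is a fork and J is not conditioned on — no node blocks this path, so it is active.
Path 2: M ← J → C ← D
  J is a fork and J is not conditioned on; C is a collider and C is conditioned on, which opens it — no node blocks this path, so it is active.
Path 3: M ← J → C ← R → G ← P → D
  R is a fork here and R is conditioned on, so the path is blocked at R.
Path 4: M ← J → C ← G ← P → D
  G is a chain here and G is conditioned on, so the path is blocked at G.
At least one path is unblocked, so d-separation fails.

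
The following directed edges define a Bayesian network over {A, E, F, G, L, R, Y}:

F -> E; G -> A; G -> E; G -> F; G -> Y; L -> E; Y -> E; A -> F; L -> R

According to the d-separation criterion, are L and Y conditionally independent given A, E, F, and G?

No

4 paths connect L and Y; each must be blocked for d-separation to hold:
Path 1: L → E ← G → Y
  G is a fork here and G is conditioned on, so the path is blocked at G.
Path 2: L → E ← Y
  E is a collider and E is conditioned on, which opens it — no node blocks this path, so it is active.
Path 3: L → E ← F ← G → Y
  F is a chain here and F is conditioned on, so the path is blocked at F.
Path 4: L → E ← F ← A ← G → Y
  F is a chain here and F is conditioned on, so the path is blocked at F.
Because an active path exists, L and Y are not d-separated.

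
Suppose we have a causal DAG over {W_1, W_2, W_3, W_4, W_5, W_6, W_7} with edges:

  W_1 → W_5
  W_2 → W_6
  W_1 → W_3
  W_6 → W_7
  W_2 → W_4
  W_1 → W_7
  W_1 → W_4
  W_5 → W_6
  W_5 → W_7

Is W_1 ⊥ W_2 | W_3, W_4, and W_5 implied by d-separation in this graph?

5 paths connect W_1 and W_2; each must be blocked for d-separation to hold:
Path 1: W_1 → W_4 ← W_2
  W_4 is a collider and W_4 is conditioned on, which opens it — no node blocks this path, so it is active.
Path 2: W_1 → W_5 → W_7 ← W_6 ← W_2
  W_5 is a chain here and W_5 is conditioned on, so the path is blocked at W_5.
Path 3: W_1 → W_5 → W_6 ← W_2
  W_5 is a chain here and W_5 is conditioned on, so the path is blocked at W_5.
Path 4: W_1 → W_7 ← W_5 → W_6 ← W_2
  W_7 is a collider here and neither W_7 nor any of its descendants is conditioned on, so the collider stays closed — the path is blocked at W_7.
Path 5: W_1 → W_7 ← W_6 ← W_2
  W_7 is a collider here and neither W_7 nor any of its descendants is conditioned on, so the collider stays closed — the path is blocked at W_7.
Since the path W_1 → W_4 ← W_2 is active, W_1 and W_2 are not d-separated given {W_3, W_4, W_5}.

No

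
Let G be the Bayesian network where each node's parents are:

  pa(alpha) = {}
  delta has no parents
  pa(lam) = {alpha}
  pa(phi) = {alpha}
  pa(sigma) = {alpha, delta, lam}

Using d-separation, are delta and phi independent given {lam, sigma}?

Enumerating the 2 paths from delta to phi and testing each for blocking by {lam, sigma}:
Path 1: delta → sigma ← alpha → phi
  sigma is a collider and sigma is conditioned on, which opens it; alpha is a fork and alpha is not conditioned on — no node blocks this path, so it is active.
Path 2: delta → sigma ← lam ← alpha → phi
  lam is a chain here and lam is conditioned on, so the path is blocked at lam.
At least one path is unblocked, so d-separation fails.

No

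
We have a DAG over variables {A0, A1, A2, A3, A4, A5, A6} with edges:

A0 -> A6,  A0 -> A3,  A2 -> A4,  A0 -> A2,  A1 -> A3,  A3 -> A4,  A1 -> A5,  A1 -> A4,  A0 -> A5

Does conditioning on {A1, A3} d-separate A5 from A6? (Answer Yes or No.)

No — A5 and A6 are not d-separated given {A1, A3}.

Enumerating the 5 paths from A5 to A6 and testing each for blocking by {A1, A3}:
  1. A5 ← A0 → A6 — A0:fork[open] ⇒ active
  2. A5 ← A1 → A3 ← A0 → A6 — A1:fork[blocks]; A3:collider[open]; A0:fork[open] ⇒ blocked
  3. A5 ← A1 → A3 → A4 ← A2 ← A0 → A6 — A1:fork[blocks]; A3:chain[blocks]; A4:collider[blocks]; A2:chain[open]; A0:fork[open] ⇒ blocked
  4. A5 ← A1 → A4 ← A2 ← A0 → A6 — A1:fork[blocks]; A4:collider[blocks]; A2:chain[open]; A0:fork[open] ⇒ blocked
  5. A5 ← A1 → A4 ← A3 ← A0 → A6 — A1:fork[blocks]; A4:collider[blocks]; A3:chain[blocks]; A0:fork[open] ⇒ blocked
At least one path is unblocked, so d-separation fails.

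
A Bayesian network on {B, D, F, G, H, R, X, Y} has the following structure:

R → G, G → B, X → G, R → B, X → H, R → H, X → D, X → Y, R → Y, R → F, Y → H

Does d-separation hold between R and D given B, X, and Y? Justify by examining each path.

There are 6 undirected paths between R and D; checking each against the conditioning set {B, X, Y}:
Path 1: R → H ← Y ← X → D
  H is a collider here and neither H nor any of its descendants is conditioned on, so the collider stays closed — the path is blocked at H.
Path 2: R → H ← X → D
  H is a collider here and neither H nor any of its descendants is conditioned on, so the collider stays closed — the path is blocked at H.
Path 3: R → B ← G ← X → D
  X is a fork here and X is conditioned on, so the path is blocked at X.
Path 4: R → Y → H ← X → D
  Y is a chain here and Y is conditioned on, so the path is blocked at Y.
Path 5: R → Y ← X → D
  X is a fork here and X is conditioned on, so the path is blocked at X.
Path 6: R → G ← X → D
  X is a fork here and X is conditioned on, so the path is blocked at X.
Since every path is blocked, d-separation holds.

Yes — R and D are d-separated given {B, X, Y}.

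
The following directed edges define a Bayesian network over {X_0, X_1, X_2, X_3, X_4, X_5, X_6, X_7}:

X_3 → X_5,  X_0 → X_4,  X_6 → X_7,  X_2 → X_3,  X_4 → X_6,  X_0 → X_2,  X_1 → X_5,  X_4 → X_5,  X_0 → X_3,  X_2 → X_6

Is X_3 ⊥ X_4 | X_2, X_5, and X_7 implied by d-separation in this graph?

No — X_3 and X_4 are not d-separated given {X_2, X_5, X_7}.

Enumerating the 5 paths from X_3 to X_4 and testing each for blocking by {X_2, X_5, X_7}:
Path 1: X_3 → X_5 ← X_4
  X_5 is a collider and X_5 is conditioned on, which opens it — no node blocks this path, so it is active.
Path 2: X_3 ← X_2 → X_6 ← X_4
  X_2 is a fork here and X_2 is conditioned on, so the path is blocked at X_2.
Path 3: X_3 ← X_2 ← X_0 → X_4
  X_2 is a chain here and X_2 is conditioned on, so the path is blocked at X_2.
Path 4: X_3 ← X_0 → X_4
  X_0 is a fork and X_0 is not conditioned on — no node blocks this path, so it is active.
Path 5: X_3 ← X_0 → X_2 → X_6 ← X_4
  X_2 is a chain here and X_2 is conditioned on, so the path is blocked at X_2.
Because an active path exists, X_3 and X_4 are not d-separated.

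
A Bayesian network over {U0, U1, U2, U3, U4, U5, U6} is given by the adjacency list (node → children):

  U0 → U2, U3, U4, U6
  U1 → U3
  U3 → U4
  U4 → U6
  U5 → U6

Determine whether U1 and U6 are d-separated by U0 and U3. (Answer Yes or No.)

Yes — U1 and U6 are d-separated given {U0, U3}.

Enumerating the 4 paths from U1 to U6 and testing each for blocking by {U0, U3}:
Path 1: U1 → U3 ← U0 → U4 → U6
  U0 is a fork here and U0 is conditioned on, so the path is blocked at U0.
Path 2: U1 → U3 ← U0 → U6
  U0 is a fork here and U0 is conditioned on, so the path is blocked at U0.
Path 3: U1 → U3 → U4 ← U0 → U6
  U3 is a chain here and U3 is conditioned on, so the path is blocked at U3.
Path 4: U1 → U3 → U4 → U6
  U3 is a chain here and U3 is conditioned on, so the path is blocked at U3.
Since every path is blocked, d-separation holds.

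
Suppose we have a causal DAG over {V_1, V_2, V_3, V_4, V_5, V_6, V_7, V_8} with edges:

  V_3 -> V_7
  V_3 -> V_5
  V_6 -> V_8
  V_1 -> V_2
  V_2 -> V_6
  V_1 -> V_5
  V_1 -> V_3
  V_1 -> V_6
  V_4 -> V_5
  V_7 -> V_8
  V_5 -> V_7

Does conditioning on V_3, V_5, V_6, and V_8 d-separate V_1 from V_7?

Yes

Enumerating the 6 paths from V_1 to V_7 and testing each for blocking by {V_3, V_5, V_6, V_8}:
Path 1: V_1 → V_3 → V_5 → V_7
  V_3 is a chain here and V_3 is conditioned on, so the path is blocked at V_3.
Path 2: V_1 → V_3 → V_7
  V_3 is a chain here and V_3 is conditioned on, so the path is blocked at V_3.
Path 3: V_1 → V_5 ← V_3 → V_7
  V_3 is a fork here and V_3 is conditioned on, so the path is blocked at V_3.
Path 4: V_1 → V_5 → V_7
  V_5 is a chain here and V_5 is conditioned on, so the path is blocked at V_5.
Path 5: V_1 → V_2 → V_6 → V_8 ← V_7
  V_6 is a chain here and V_6 is conditioned on, so the path is blocked at V_6.
Path 6: V_1 → V_6 → V_8 ← V_7
  V_6 is a chain here and V_6 is conditioned on, so the path is blocked at V_6.
Every path is blocked, so V_1 and V_7 are d-separated given {V_3, V_5, V_6, V_8}.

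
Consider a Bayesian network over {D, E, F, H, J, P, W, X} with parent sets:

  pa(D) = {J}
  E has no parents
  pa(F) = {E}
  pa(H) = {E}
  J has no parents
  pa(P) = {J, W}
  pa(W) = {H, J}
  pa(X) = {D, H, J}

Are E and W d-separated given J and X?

We examine all 5 paths between E and W:
Path 1: E → H → X ← J → W
  J is a fork here and J is conditioned on, so the path is blocked at J.
Path 2: E → H → X ← J → P ← W
  J is a fork here and J is conditioned on, so the path is blocked at J.
Path 3: E → H → X ← D ← J → W
  J is a fork here and J is conditioned on, so the path is blocked at J.
Path 4: E → H → X ← D ← J → P ← W
  J is a fork here and J is conditioned on, so the path is blocked at J.
Path 5: E → H → W
  H is a chain and H is not conditioned on — no node blocks this path, so it is active.
Because an active path exists, E and W are not d-separated.

No — E and W are not d-separated given {J, X}.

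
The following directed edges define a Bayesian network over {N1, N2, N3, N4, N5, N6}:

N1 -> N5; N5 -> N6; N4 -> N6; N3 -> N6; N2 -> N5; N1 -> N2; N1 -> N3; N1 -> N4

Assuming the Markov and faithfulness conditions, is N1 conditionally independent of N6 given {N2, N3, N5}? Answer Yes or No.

No — N1 and N6 are not d-separated given {N2, N3, N5}.

4 paths connect N1 and N6; each must be blocked for d-separation to hold:
Path 1: N1 → N2 → N5 → N6
  N2 is a chain here and N2 is conditioned on, so the path is blocked at N2.
Path 2: N1 → N4 → N6
  N4 is a chain and N4 is not conditioned on — no node blocks this path, so it is active.
Path 3: N1 → N3 → N6
  N3 is a chain here and N3 is conditioned on, so the path is blocked at N3.
Path 4: N1 → N5 → N6
  N5 is a chain here and N5 is conditioned on, so the path is blocked at N5.
At least one path is unblocked, so d-separation fails.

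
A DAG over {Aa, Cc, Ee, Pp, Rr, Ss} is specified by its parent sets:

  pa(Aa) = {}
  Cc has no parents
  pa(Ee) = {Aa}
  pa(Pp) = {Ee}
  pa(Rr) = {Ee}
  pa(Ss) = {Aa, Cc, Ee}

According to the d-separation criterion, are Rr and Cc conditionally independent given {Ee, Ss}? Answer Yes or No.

Yes

Enumerating the 2 paths from Rr to Cc and testing each for blocking by {Ee, Ss}:
Path 1: Rr ← Ee → Ss ← Cc
  Ee is a fork here and Ee is conditioned on, so the path is blocked at Ee.
Path 2: Rr ← Ee ← Aa → Ss ← Cc
  Ee is a chain here and Ee is conditioned on, so the path is blocked at Ee.
All paths are blocked; Rr ⊥ Cc | {Ee, Ss} holds.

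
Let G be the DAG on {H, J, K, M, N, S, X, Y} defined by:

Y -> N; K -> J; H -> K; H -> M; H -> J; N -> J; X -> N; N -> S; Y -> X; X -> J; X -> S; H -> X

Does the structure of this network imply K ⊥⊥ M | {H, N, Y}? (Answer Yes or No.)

Yes

We examine all 6 paths between K and M:
Path 1: K → J ← X ← H → M
  J is a collider here and neither J nor any of its descendants is conditioned on, so the collider stays closed — the path is blocked at J.
Path 2: K → J ← N ← X ← H → M
  J is a collider here and neither J nor any of its descendants is conditioned on, so the collider stays closed — the path is blocked at J.
Path 3: K → J ← N ← Y → X ← H → M
  J is a collider here and neither J nor any of its descendants is conditioned on, so the collider stays closed — the path is blocked at J.
Path 4: K → J ← N → S ← X ← H → M
  J is a collider here and neither J nor any of its descendants is conditioned on, so the collider stays closed — the path is blocked at J.
Path 5: K → J ← H → M
  J is a collider here and neither J nor any of its descendants is conditioned on, so the collider stays closed — the path is blocked at J.
Path 6: K ← H → M
  H is a fork here and H is conditioned on, so the path is blocked at H.
Every path is blocked, so K and M are d-separated given {H, N, Y}.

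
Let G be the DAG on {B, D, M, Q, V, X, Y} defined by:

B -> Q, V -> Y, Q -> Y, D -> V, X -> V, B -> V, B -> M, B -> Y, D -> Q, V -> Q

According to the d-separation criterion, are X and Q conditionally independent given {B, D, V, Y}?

Enumerating the 6 paths from X to Q and testing each for blocking by {B, D, V, Y}:
Path 1: X → V → Q
  V is a chain here and V is conditioned on, so the path is blocked at V.
Path 2: X → V ← B → Q
  B is a fork here and B is conditioned on, so the path is blocked at B.
Path 3: X → V ← B → Y ← Q
  B is a fork here and B is conditioned on, so the path is blocked at B.
Path 4: X → V ← D → Q
  D is a fork here and D is conditioned on, so the path is blocked at D.
Path 5: X → V → Y ← Q
  V is a chain here and V is conditioned on, so the path is blocked at V.
Path 6: X → V → Y ← B → Q
  V is a chain here and V is conditioned on, so the path is blocked at V.
Since every path is blocked, d-separation holds.

Yes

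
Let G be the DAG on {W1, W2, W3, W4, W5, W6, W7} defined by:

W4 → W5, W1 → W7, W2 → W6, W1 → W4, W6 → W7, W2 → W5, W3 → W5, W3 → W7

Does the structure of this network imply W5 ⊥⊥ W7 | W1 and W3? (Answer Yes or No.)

There are 3 undirected paths between W5 and W7; checking each against the conditioning set {W1, W3}:
Path 1: W5 ← W3 → W7
  W3 is a fork here and W3 is conditioned on, so the path is blocked at W3.
Path 2: W5 ← W2 → W6 → W7
  W2 is a fork and W2 is not conditioned on; W6 is a chain and W6 is not conditioned on — no node blocks this path, so it is active.
Path 3: W5 ← W4 ← W1 → W7
  W1 is a fork here and W1 is conditioned on, so the path is blocked at W1.
Since the path W5 ← W2 → W6 → W7 is active, W5 and W7 are not d-separated given {W1, W3}.

No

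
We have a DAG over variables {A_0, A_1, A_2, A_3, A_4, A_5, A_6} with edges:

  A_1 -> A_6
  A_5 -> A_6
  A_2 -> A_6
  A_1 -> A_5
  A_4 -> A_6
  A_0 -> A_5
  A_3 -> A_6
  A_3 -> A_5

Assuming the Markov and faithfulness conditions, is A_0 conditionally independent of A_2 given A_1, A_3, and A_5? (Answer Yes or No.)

Enumerating the 3 paths from A_0 to A_2 and testing each for blocking by {A_1, A_3, A_5}:
Path 1: A_0 → A_5 ← A_3 → A_6 ← A_2
  A_3 is a fork here and A_3 is conditioned on, so the path is blocked at A_3.
Path 2: A_0 → A_5 → A_6 ← A_2
  A_5 is a chain here and A_5 is conditioned on, so the path is blocked at A_5.
Path 3: A_0 → A_5 ← A_1 → A_6 ← A_2
  A_1 is a fork here and A_1 is conditioned on, so the path is blocked at A_1.
Since every path is blocked, d-separation holds.

Yes — A_0 and A_2 are d-separated given {A_1, A_3, A_5}.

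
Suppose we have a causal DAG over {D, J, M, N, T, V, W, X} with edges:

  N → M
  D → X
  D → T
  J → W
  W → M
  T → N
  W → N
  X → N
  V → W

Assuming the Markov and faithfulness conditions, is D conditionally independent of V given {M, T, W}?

Yes

There are 4 undirected paths between D and V; checking each against the conditioning set {M, T, W}:
Path 1: D → X → N → M ← W ← V
  W is a chain here and W is conditioned on, so the path is blocked at W.
Path 2: D → X → N ← W ← V
  W is a chain here and W is conditioned on, so the path is blocked at W.
Path 3: D → T → N → M ← W ← V
  T is a chain here and T is conditioned on, so the path is blocked at T.
Path 4: D → T → N ← W ← V
  T is a chain here and T is conditioned on, so the path is blocked at T.
Since every path is blocked, d-separation holds.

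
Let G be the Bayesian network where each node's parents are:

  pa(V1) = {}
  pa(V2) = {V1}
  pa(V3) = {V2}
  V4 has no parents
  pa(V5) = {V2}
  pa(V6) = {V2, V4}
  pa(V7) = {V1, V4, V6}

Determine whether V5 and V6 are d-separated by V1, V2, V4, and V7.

Yes

There are 3 undirected paths between V5 and V6; checking each against the conditioning set {V1, V2, V4, V7}:
Path 1: V5 ← V2 → V6
  V2 is a fork here and V2 is conditioned on, so the path is blocked at V2.
Path 2: V5 ← V2 ← V1 → V7 ← V6
  V2 is a chain here and V2 is conditioned on, so the path is blocked at V2.
Path 3: V5 ← V2 ← V1 → V7 ← V4 → V6
  V2 is a chain here and V2 is conditioned on, so the path is blocked at V2.
Every path is blocked, so V5 and V6 are d-separated given {V1, V2, V4, V7}.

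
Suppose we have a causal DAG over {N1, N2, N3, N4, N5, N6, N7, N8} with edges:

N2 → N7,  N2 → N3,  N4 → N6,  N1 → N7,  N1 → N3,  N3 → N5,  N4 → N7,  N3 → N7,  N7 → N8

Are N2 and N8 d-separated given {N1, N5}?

No — N2 and N8 are not d-separated given {N1, N5}.

We examine all 3 paths between N2 and N8:
Path 1: N2 → N7 → N8
  N7 is a chain and N7 is not conditioned on — no node blocks this path, so it is active.
Path 2: N2 → N3 ← N1 → N7 → N8
  N1 is a fork here and N1 is conditioned on, so the path is blocked at N1.
Path 3: N2 → N3 → N7 → N8
  N3 is a chain and N3 is not conditioned on; N7 is a chain and N7 is not conditioned on — no node blocks this path, so it is active.
At least one path is unblocked, so d-separation fails.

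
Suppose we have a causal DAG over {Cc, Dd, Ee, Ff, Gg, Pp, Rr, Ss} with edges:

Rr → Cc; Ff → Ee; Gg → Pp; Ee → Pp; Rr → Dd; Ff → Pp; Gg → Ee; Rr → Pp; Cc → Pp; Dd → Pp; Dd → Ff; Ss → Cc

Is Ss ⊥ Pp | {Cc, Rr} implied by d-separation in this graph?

There are 6 undirected paths between Ss and Pp; checking each against the conditioning set {Cc, Rr}:
  1. Ss → Cc → Pp — Cc:chain[blocks] ⇒ blocked
  2. Ss → Cc ← Rr → Pp — Cc:collider[open]; Rr:fork[blocks] ⇒ blocked
  3. Ss → Cc ← Rr → Dd → Ff → Pp — Cc:collider[open]; Rr:fork[blocks]; Dd:chain[open]; Ff:chain[open] ⇒ blocked
  4. Ss → Cc ← Rr → Dd → Ff → Ee → Pp — Cc:collider[open]; Rr:fork[blocks]; Dd:chain[open]; Ff:chain[open]; Ee:chain[open] ⇒ blocked
  5. Ss → Cc ← Rr → Dd → Ff → Ee ← Gg → Pp — Cc:collider[open]; Rr:fork[blocks]; Dd:chain[open]; Ff:chain[open]; Ee:collider[blocks]; Gg:fork[open] ⇒ blocked
  6. Ss → Cc ← Rr → Dd → Pp — Cc:collider[open]; Rr:fork[blocks]; Dd:chain[open] ⇒ blocked
Since every path is blocked, d-separation holds.

Yes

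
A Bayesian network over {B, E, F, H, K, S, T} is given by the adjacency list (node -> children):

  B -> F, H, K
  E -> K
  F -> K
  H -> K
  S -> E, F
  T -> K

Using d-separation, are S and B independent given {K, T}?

No

6 paths connect S and B; each must be blocked for d-separation to hold:
  1. S → F ← B — F:collider[open] ⇒ active
  2. S → F → K ← B — F:chain[open]; K:collider[open] ⇒ active
  3. S → F → K ← H ← B — F:chain[open]; K:collider[open]; H:chain[open] ⇒ active
  4. S → E → K ← B — E:chain[open]; K:collider[open] ⇒ active
  5. S → E → K ← F ← B — E:chain[open]; K:collider[open]; F:chain[open] ⇒ active
  6. S → E → K ← H ← B — E:chain[open]; K:collider[open]; H:chain[open] ⇒ active
Since the path S → F ← B is active, S and B are not d-separated given {K, T}.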